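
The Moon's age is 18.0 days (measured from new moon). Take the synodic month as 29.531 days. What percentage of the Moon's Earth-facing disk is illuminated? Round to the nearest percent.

Elongation θ = 360° × 18.0/29.531 ≈ 219.4°.
With cos θ = (-0.772), the lit fraction is (1 − (-0.772))/2 ≈ 0.886, so 89%.

89%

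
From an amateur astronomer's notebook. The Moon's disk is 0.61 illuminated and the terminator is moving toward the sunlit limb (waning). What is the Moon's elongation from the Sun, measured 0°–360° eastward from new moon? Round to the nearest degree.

From f = (1 − cos θ)/2: cos θ = 1 − 2×0.61 = -0.220; arccos → 102.7°.
Since the Moon is past full (waning), take the reflex angle: θ = 360° − 102.7° = 257.3°.

257°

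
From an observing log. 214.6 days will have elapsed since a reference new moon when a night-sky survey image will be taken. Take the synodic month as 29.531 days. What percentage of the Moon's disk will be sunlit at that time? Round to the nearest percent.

214.6 d spans 7 complete synodic months (7 × 29.531 = 206.72 d) plus 7.88 d.
The Moon has covered 7.88/29.531 of its cycle, so θ ≈ 360° × 7.88/29.531 = 96.1°.
cos 96.1° = (-0.106), so f = (1 − (-0.106))/2 = 0.553, so 55%.

55%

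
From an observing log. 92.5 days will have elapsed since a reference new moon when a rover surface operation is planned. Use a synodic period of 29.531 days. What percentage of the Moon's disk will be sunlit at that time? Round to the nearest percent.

Reduce mod P: 92.5 − 3×29.531 = 3.91 d into the current lunation.
Elongation θ = 360° × 3.91/29.531 ≈ 47.6°.
With cos θ = 0.674, the lit fraction is (1 − 0.674)/2 ≈ 0.163, so 16%.

16%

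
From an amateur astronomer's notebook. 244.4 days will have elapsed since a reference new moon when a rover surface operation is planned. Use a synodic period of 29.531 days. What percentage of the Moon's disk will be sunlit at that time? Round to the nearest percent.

Reduce mod P: 244.4 − 8×29.531 = 8.15 d into the current lunation.
Phase angle: θ = 360°·(8.15 d)/(29.531 d) = 99.4°.
Illuminated fraction = (1 − cos 99.4°)/2 = (1 − (-0.163))/2 ≈ 0.581, so 58%.

58%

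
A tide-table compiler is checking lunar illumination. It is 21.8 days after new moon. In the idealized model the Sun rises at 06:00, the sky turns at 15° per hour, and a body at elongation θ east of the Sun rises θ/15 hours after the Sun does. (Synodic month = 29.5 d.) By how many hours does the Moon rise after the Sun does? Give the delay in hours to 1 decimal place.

The Moon has covered 21.8/29.5 of its cycle, so θ ≈ 360° × 21.8/29.5 = 266.0°.
The Moon trails the Sun by θ/15 = 266.0/15 ≈ 17.74 hours.
So the Moon rises 17.74 h after the Sun.

17.7 h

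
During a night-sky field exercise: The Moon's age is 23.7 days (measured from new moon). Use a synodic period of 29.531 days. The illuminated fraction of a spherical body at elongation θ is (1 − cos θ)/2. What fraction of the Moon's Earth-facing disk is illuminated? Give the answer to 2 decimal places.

Phase angle: θ = 360°·(23.7 d)/(29.531 d) = 288.9°.
With cos θ = 0.324, the lit fraction is (1 − 0.324)/2 ≈ 0.338.

0.34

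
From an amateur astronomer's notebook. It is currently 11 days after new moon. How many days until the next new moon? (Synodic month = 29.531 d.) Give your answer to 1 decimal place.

One full lunation from the last new moon is 29.531 d; remaining = 29.531 − 11 = 18.531 d.

18.5 days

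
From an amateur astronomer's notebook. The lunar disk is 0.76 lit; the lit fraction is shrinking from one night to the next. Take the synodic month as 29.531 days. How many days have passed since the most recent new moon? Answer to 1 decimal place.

cos θ = 1 − 2f = -0.520, giving a principal value of 121.3°.
A waning Moon lies in 180°–360°, so θ = 360° − 121.3° = 238.7°.
Age = 29.531 × 238.7°/360° ≈ 19.58 days.

19.6 days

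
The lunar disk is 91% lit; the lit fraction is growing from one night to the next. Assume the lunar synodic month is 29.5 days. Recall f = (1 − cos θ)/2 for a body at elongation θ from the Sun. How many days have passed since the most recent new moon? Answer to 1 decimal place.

From f = (1 − cos θ)/2: cos θ = 1 − 2×0.91 = -0.820; arccos → 145.1°.
The Moon is waxing (0°–180°), so θ = 145.1° directly.
That fraction of the synodic month is 145.1/360 × 29.5 d ≈ 11.89 d.

11.9 days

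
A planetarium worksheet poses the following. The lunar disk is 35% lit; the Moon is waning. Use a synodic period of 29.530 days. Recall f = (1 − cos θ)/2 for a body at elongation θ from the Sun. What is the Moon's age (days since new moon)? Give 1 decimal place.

cos θ = 1 − 2f = 0.300, giving a principal value of 72.5°.
A waning Moon lies in 180°–360°, so θ = 360° − 72.5° = 287.5°.
That fraction of the synodic month is 287.5/360 × 29.530 d ≈ 23.58 d.

23.6 days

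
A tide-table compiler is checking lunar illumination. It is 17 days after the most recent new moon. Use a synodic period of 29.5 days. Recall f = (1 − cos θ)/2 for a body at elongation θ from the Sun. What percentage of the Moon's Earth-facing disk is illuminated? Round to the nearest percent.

The Moon has covered 17/29.5 of its cycle, so θ ≈ 360° × 17/29.5 = 207.5°.
With cos θ = (-0.887), the lit fraction is (1 − (-0.887))/2 ≈ 0.944, so 94%.

94%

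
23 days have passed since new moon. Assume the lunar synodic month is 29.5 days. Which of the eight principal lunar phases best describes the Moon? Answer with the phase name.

θ ≈ 360° × 23/29.5 = 281°, which falls in the last quarter sector.

last quarter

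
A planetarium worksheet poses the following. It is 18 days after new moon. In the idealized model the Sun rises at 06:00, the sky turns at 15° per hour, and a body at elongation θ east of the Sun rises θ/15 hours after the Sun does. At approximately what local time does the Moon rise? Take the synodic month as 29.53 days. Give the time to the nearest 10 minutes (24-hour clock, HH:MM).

The Moon has covered 18/29.53 of its cycle, so θ ≈ 360° × 18/29.53 = 219.4°.
Delay after the Sun = 219.4° / (15°/h) ≈ 14.63 h.
06:00 + 14.629 h ≈ 20:38 → 20:40 to the nearest ten minutes.

20:40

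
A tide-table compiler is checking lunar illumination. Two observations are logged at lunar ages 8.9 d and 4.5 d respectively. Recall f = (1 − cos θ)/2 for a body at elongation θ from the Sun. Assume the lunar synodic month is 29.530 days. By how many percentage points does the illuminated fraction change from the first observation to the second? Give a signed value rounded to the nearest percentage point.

First observation: θ = 360°·8.9/29.530 = 108.5°, so f = 0.659.
Second observation: θ = 54.9°, f = 0.212.
Δf = 0.212 − 0.659 = -0.446, i.e. -45 pp.

-45 percentage points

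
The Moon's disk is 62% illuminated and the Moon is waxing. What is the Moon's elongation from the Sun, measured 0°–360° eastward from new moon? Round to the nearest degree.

From f = (1 − cos θ)/2: cos θ = 1 − 2×0.62 = -0.240; arccos → 103.9°.
Before full moon the principal value applies: θ = 103.9°.

104°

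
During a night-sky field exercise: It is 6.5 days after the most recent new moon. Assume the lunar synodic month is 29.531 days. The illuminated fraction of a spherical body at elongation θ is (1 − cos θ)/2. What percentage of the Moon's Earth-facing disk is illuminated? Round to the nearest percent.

41%

Phase angle: θ = 360°·(6.5 d)/(29.531 d) = 79.2°.
Illuminated fraction = (1 − cos 79.2°)/2 = (1 − 0.187)/2 ≈ 0.407, so 41%.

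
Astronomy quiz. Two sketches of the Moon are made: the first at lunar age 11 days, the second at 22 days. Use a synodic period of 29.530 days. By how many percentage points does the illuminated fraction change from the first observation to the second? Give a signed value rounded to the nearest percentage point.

-33 percentage points

First observation: θ = 360°·11/29.530 = 134.1°, so f = 0.848.
Second observation: θ = 268.2°, f = 0.516.
Δf = 0.516 − 0.848 = -0.332, i.e. -33 pp.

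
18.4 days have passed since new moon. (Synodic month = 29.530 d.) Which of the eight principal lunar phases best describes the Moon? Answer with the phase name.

waning gibbous

θ ≈ 360° × 18.4/29.530 = 224°, which falls in the waning gibbous sector.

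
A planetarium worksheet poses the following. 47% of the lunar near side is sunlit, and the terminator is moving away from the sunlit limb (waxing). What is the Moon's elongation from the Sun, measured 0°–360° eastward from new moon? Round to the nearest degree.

87°

From f = (1 − cos θ)/2: cos θ = 1 − 2×0.47 = 0.060; arccos → 86.6°.
Before full moon the principal value applies: θ = 86.6°.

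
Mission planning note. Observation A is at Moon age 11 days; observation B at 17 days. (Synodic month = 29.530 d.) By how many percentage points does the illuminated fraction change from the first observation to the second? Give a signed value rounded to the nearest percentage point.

θ₁ = 360° × 11/29.530 = 134.1°, f₁ = (1 − cos θ₁)/2 = 0.848.
θ₂ = 360° × 17/29.530 = 207.2°, f₂ = (1 − cos θ₂)/2 = 0.945.
Change = f₂ − f₁ = +0.097 → +10 percentage points.

+10 percentage points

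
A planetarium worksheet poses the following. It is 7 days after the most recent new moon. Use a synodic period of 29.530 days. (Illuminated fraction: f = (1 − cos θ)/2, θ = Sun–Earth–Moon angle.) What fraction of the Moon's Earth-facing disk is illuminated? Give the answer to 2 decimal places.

0.46

Phase angle: θ = 360°·(7 d)/(29.530 d) = 85.3°.
cos 85.3° = 0.081, so f = (1 − 0.081)/2 = 0.459.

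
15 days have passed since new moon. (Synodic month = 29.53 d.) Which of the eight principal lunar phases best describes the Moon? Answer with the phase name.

full moon

At 15/29.53 of the cycle, θ ≈ 183° — the full moon range.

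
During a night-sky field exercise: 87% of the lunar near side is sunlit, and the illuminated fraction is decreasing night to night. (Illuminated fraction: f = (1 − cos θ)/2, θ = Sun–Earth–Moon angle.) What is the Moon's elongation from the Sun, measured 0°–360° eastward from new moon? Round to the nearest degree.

222°

cos θ = 1 − 2f = -0.740, giving a principal value of 137.7°.
Waning ⇒ past full, so θ = 360° − 137.7° = 222.3°.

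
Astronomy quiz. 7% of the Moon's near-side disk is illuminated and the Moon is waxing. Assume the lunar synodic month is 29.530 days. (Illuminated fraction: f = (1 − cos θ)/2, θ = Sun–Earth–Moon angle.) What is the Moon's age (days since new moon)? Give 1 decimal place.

From f = (1 − cos θ)/2: cos θ = 1 − 2×0.07 = 0.860; arccos → 30.7°.
Waxing ⇒ before full, so θ = 30.7°.
That fraction of the synodic month is 30.7/360 × 29.530 d ≈ 2.52 d.

2.5 days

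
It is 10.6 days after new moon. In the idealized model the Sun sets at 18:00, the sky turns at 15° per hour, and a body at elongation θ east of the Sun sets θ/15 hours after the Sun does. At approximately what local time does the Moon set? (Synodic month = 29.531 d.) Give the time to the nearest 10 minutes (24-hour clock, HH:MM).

Elongation θ = 360° × 10.6/29.531 ≈ 129.2°.
Delay after the Sun = 129.2° / (15°/h) ≈ 8.61 h.
18:00 + 8.615 h ≈ 02:37 → 02:40 to the nearest ten minutes.

02:40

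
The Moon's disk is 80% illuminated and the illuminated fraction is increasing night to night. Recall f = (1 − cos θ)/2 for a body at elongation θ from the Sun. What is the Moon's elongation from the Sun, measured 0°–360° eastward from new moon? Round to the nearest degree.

127°

cos θ = 1 − 2f = -0.600, giving a principal value of 126.9°.
Waxing ⇒ before full, so θ = 126.9°.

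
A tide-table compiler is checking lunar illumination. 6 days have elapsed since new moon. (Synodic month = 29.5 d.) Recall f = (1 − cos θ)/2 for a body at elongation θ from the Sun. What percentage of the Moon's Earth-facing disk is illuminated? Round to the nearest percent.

Phase angle: θ = 360°·(6 d)/(29.5 d) = 73.2°.
With cos θ = 0.289, the lit fraction is (1 − 0.289)/2 ≈ 0.356, so 36%.

36%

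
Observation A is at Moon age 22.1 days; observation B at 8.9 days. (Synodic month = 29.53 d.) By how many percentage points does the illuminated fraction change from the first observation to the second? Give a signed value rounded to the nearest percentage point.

θ₁ = 360° × 22.1/29.53 = 269.4°, f₁ = (1 − cos θ₁)/2 = 0.505.
θ₂ = 360° × 8.9/29.53 = 108.5°, f₂ = (1 − cos θ₂)/2 = 0.659.
Change = f₂ − f₁ = +0.154 → +15 percentage points.

+15 pp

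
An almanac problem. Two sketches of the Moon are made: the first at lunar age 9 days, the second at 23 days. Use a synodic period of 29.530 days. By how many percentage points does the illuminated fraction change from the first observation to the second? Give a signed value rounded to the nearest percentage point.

-26 pp

First observation: θ = 360°·9/29.530 = 109.7°, so f = 0.669.
Second observation: θ = 280.4°, f = 0.410.
Δf = 0.410 − 0.669 = -0.259, i.e. -26 pp.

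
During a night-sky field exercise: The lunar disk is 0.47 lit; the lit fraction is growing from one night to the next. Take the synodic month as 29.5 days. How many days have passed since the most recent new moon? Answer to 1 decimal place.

From f = (1 − cos θ)/2: cos θ = 1 − 2×0.47 = 0.060; arccos → 86.6°.
The Moon is waxing (0°–180°), so θ = 86.6° directly.
Age = 29.5 × 86.6°/360° ≈ 7.09 days.

7.1 days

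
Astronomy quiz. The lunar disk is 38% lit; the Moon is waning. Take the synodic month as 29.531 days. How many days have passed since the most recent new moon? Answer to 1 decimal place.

From f = (1 − cos θ)/2: cos θ = 1 − 2×0.38 = 0.240; arccos → 76.1°.
Waning ⇒ past full, so θ = 360° − 76.1° = 283.9°.
Age = 29.531 × 283.9°/360° ≈ 23.29 days.

23.3 days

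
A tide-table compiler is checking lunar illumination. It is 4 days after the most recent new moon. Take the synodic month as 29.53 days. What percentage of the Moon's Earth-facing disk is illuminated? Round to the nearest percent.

The Moon has covered 4/29.53 of its cycle, so θ ≈ 360° × 4/29.53 = 48.8°.
Illuminated fraction = (1 − cos 48.8°)/2 = (1 − 0.659)/2 ≈ 0.170, so 17%.

17%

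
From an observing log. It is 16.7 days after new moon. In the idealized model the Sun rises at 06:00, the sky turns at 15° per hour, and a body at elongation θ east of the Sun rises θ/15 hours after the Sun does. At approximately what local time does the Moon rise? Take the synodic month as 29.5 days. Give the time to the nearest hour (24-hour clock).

20:00

Phase angle: θ = 360°·(16.7 d)/(29.5 d) = 203.8°.
The Moon trails the Sun by θ/15 = 203.8/15 ≈ 13.59 hours.
06:00 + 13.59 h ≈ 19:35 → 20:00 to the nearest hour.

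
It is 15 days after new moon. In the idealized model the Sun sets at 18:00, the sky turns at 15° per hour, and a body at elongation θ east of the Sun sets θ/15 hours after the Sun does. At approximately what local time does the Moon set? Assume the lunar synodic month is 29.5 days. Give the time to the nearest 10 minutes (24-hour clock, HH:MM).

Phase angle: θ = 360°·(15 d)/(29.5 d) = 183.1°.
The Moon trails the Sun by θ/15 = 183.1/15 ≈ 12.20 hours.
18:00 + 12.203 h ≈ 06:12 → 06:10 to the nearest ten minutes.

06:10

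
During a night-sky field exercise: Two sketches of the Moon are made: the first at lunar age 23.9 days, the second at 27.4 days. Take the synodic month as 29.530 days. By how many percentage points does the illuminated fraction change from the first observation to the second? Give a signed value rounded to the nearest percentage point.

θ₁ = 360° × 23.9/29.530 = 291.4°, f₁ = (1 − cos θ₁)/2 = 0.318.
θ₂ = 360° × 27.4/29.530 = 334.0°, f₂ = (1 − cos θ₂)/2 = 0.050.
Change = f₂ − f₁ = -0.267 → -27 percentage points.

-27 pp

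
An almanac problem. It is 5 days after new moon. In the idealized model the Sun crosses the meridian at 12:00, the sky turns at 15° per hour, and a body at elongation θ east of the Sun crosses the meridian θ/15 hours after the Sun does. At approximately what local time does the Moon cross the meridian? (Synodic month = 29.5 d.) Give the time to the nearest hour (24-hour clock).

16:00

Elongation θ = 360° × 5/29.5 ≈ 61.0°.
Delay after the Sun = 61.0° / (15°/h) ≈ 4.07 h.
12:00 + 4.07 h ≈ 16:04 → 16:00 to the nearest hour.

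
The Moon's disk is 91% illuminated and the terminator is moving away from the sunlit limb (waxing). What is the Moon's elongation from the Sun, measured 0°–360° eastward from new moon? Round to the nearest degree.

From f = (1 − cos θ)/2: cos θ = 1 − 2×0.91 = -0.820; arccos → 145.1°.
Before full moon the principal value applies: θ = 145.1°.

145°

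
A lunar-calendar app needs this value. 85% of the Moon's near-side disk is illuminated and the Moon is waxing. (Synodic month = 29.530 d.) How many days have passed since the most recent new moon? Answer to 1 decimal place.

Invert f = (1 − cos θ)/2 to get cos θ = 1 − 2(0.85) = -0.700, hence θ₀ = arccos -0.700 = 134.4°.
Waxing ⇒ before full, so θ = 134.4°.
Age = 29.530 × 134.4°/360° ≈ 11.03 days.

11.0 days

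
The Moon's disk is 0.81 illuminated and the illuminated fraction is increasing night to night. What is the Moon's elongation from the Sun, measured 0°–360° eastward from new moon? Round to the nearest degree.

128°

Invert f = (1 − cos θ)/2 to get cos θ = 1 − 2(0.81) = -0.620, hence θ₀ = arccos -0.620 = 128.3°.
The Moon is waxing (0°–180°), so θ = 128.3° directly.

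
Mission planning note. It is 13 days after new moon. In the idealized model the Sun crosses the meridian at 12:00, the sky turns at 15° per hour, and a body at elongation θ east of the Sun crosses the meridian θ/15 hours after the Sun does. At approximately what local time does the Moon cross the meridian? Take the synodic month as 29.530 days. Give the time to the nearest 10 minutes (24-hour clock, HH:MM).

22:30

Elongation θ = 360° × 13/29.530 ≈ 158.5°.
Delay after the Sun = 158.5° / (15°/h) ≈ 10.57 h.
12:00 + 10.566 h ≈ 22:34 → 22:30 to the nearest ten minutes.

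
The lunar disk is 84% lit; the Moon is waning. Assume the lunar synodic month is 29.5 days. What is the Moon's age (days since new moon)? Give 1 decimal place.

18.6 days

cos θ = 1 − 2f = -0.680, giving a principal value of 132.8°.
Since the Moon is past full (waning), take the reflex angle: θ = 360° − 132.8° = 227.2°.
At 360°/29.5 d per day, 227.2° corresponds to 18.61 days.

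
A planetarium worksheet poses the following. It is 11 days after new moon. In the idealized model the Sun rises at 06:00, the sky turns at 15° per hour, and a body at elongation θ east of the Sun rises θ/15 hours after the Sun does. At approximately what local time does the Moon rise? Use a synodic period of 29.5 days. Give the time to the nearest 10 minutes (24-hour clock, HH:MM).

Phase angle: θ = 360°·(11 d)/(29.5 d) = 134.2°.
Delay after the Sun = 134.2° / (15°/h) ≈ 8.95 h.
06:00 + 8.949 h ≈ 14:57 → 15:00 to the nearest ten minutes.

15:00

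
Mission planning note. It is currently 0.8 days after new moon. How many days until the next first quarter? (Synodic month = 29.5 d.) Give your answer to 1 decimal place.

6.6 days

First quarter is 0.25 of the way through the cycle: age 0.25 × 29.5 = 7.375 d.
So 6.575 days remain (7.375 − 0.8).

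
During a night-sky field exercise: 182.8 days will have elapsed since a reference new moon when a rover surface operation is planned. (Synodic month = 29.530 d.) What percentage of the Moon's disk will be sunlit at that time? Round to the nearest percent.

32%

182.8 d spans 6 complete synodic months (6 × 29.530 = 177.18 d) plus 5.62 d.
Phase angle: θ = 360°·(5.62 d)/(29.530 d) = 68.5°.
With cos θ = 0.366, the lit fraction is (1 − 0.366)/2 ≈ 0.317, so 32%.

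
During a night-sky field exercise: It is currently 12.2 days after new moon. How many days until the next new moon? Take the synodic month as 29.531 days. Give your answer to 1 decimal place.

One full lunation from the last new moon is 29.531 d; remaining = 29.531 − 12.2 = 17.331 d.

17.3 days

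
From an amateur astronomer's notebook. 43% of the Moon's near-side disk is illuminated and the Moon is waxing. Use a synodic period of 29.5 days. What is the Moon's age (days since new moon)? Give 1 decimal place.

6.7 days

Invert f = (1 − cos θ)/2 to get cos θ = 1 − 2(0.43) = 0.140, hence θ₀ = arccos 0.140 = 82.0°.
Waxing ⇒ before full, so θ = 82.0°.
That fraction of the synodic month is 82.0/360 × 29.5 d ≈ 6.72 d.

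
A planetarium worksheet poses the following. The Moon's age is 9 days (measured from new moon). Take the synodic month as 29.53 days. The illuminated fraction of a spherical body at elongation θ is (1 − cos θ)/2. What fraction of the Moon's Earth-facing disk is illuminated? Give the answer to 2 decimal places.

0.67

The Moon has covered 9/29.53 of its cycle, so θ ≈ 360° × 9/29.53 = 109.7°.
Illuminated fraction = (1 − cos 109.7°)/2 = (1 − (-0.337))/2 ≈ 0.669.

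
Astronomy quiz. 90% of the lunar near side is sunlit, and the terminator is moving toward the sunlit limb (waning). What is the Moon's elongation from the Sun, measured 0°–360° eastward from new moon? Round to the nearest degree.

Invert f = (1 − cos θ)/2 to get cos θ = 1 − 2(0.90) = -0.800, hence θ₀ = arccos -0.800 = 143.1°.
Since the Moon is past full (waning), take the reflex angle: θ = 360° − 143.1° = 216.9°.

217°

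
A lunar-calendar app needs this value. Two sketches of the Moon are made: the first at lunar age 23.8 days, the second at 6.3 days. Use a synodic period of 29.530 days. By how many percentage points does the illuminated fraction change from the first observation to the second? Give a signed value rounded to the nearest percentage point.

θ₁ = 360° × 23.8/29.530 = 290.1°, f₁ = (1 − cos θ₁)/2 = 0.328.
θ₂ = 360° × 6.3/29.530 = 76.8°, f₂ = (1 − cos θ₂)/2 = 0.386.
Change = f₂ − f₁ = +0.058 → +6 percentage points.

+6 percentage points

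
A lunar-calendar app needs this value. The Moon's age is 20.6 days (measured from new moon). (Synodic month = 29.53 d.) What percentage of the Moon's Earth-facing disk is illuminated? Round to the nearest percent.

Phase angle: θ = 360°·(20.6 d)/(29.53 d) = 251.1°.
With cos θ = (-0.323), the lit fraction is (1 − (-0.323))/2 ≈ 0.662, so 66%.

66%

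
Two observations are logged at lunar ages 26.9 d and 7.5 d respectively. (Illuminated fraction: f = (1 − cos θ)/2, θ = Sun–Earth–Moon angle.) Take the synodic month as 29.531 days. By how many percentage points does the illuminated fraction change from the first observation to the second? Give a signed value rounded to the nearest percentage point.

+44 pp

First observation: θ = 360°·26.9/29.531 = 327.9°, so f = 0.076.
Second observation: θ = 91.4°, f = 0.512.
Δf = 0.512 − 0.076 = +0.436, i.e. +44 pp.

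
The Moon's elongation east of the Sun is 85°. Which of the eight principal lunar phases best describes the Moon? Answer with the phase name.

first quarter

The first quarter sector spans roughly 68°–112°; 85° falls inside it.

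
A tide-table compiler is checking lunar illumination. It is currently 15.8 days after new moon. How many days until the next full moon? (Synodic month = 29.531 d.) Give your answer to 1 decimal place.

28.5 days

Full moon is 0.5 of the way through the cycle: age 0.5 × 29.531 = 14.765 d.
This lunation's full moon (14.765 d) has passed, so add one period: 44.296 − 15.8 = 28.496 days.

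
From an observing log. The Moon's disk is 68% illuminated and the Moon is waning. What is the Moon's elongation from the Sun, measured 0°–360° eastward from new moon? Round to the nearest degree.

249°

cos θ = 1 − 2f = -0.360, giving a principal value of 111.1°.
Waning ⇒ past full, so θ = 360° − 111.1° = 248.9°.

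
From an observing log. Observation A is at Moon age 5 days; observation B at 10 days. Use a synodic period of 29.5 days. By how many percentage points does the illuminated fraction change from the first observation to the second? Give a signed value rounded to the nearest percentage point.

θ₁ = 360° × 5/29.5 = 61.0°, f₁ = (1 − cos θ₁)/2 = 0.258.
θ₂ = 360° × 10/29.5 = 122.0°, f₂ = (1 − cos θ₂)/2 = 0.765.
Change = f₂ − f₁ = +0.507 → +51 percentage points.

+51 pp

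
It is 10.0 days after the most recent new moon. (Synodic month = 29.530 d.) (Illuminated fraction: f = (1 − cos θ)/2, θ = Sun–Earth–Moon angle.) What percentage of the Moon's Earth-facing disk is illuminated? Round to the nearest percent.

76%

Elongation θ = 360° × 10.0/29.530 ≈ 121.9°.
With cos θ = (-0.529), the lit fraction is (1 − (-0.529))/2 ≈ 0.764, so 76%.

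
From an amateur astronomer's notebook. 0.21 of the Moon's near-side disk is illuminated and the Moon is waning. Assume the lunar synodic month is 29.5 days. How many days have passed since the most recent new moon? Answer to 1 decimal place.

cos θ = 1 − 2f = 0.580, giving a principal value of 54.5°.
Since the Moon is past full (waning), take the reflex angle: θ = 360° − 54.5° = 305.5°.
Age = 29.5 × 305.5°/360° ≈ 25.03 days.

25.0 days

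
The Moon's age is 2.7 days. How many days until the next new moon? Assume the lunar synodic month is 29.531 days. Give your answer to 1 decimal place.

26.8 days

The next new moon completes the synodic month: 29.531 − 2.7 = 26.831 days.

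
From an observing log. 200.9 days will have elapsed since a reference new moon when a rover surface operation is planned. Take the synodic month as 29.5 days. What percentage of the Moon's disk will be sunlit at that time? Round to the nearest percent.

32%

Reduce mod P: 200.9 − 6×29.5 = 23.90 d into the current lunation.
Elongation θ = 360° × 23.90/29.5 ≈ 291.7°.
With cos θ = 0.369, the lit fraction is (1 − 0.369)/2 ≈ 0.315, so 32%.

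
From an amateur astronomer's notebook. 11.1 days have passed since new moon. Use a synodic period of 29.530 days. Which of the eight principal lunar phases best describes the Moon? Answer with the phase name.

θ ≈ 360° × 11.1/29.530 = 135°, which falls in the waxing gibbous sector.

waxing gibbous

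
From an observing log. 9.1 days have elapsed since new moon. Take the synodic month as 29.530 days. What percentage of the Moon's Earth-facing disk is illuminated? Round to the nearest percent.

68%

Elongation θ = 360° × 9.1/29.530 ≈ 110.9°.
With cos θ = (-0.357), the lit fraction is (1 − (-0.357))/2 ≈ 0.679, so 68%.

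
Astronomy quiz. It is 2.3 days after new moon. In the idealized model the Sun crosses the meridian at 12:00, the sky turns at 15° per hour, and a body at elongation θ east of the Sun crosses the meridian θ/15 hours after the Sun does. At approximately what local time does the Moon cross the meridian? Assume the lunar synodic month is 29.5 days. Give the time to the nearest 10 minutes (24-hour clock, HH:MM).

The Moon has covered 2.3/29.5 of its cycle, so θ ≈ 360° × 2.3/29.5 = 28.1°.
Delay after the Sun = 28.1° / (15°/h) ≈ 1.87 h.
12:00 + 1.871 h ≈ 13:52 → 13:50 to the nearest ten minutes.

13:50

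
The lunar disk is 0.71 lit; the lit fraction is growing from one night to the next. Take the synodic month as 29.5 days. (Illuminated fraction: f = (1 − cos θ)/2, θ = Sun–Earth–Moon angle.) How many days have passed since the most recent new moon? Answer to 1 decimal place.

Invert f = (1 − cos θ)/2 to get cos θ = 1 − 2(0.71) = -0.420, hence θ₀ = arccos -0.420 = 114.8°.
The Moon is waxing (0°–180°), so θ = 114.8° directly.
That fraction of the synodic month is 114.8/360 × 29.5 d ≈ 9.41 d.

9.4 days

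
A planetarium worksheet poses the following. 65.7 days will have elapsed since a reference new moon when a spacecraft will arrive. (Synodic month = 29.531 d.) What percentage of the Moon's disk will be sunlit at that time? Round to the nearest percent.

65.7/29.531 = 2.225 lunations, so 2 complete cycles and 6.64 d into the next.
Phase angle: θ = 360°·(6.64 d)/(29.531 d) = 80.9°.
Illuminated fraction = (1 − cos 80.9°)/2 = (1 − 0.158)/2 ≈ 0.421, so 42%.

42%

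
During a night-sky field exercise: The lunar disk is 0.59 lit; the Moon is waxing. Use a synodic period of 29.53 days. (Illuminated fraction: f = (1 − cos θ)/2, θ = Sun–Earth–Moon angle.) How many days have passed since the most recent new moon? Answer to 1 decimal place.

Invert f = (1 − cos θ)/2 to get cos θ = 1 − 2(0.59) = -0.180, hence θ₀ = arccos -0.180 = 100.4°.
Before full moon the principal value applies: θ = 100.4°.
That fraction of the synodic month is 100.4/360 × 29.53 d ≈ 8.23 d.

8.2 days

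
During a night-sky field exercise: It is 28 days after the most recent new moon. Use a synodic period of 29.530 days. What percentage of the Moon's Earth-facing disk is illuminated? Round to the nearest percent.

Phase angle: θ = 360°·(28 d)/(29.530 d) = 341.3°.
cos 341.3° = 0.947, so f = (1 − 0.947)/2 = 0.026, so 3%.

3%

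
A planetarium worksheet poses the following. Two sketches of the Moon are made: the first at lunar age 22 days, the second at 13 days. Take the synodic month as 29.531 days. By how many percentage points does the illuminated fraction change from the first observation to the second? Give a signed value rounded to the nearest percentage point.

θ₁ = 360° × 22/29.531 = 268.2°, f₁ = (1 − cos θ₁)/2 = 0.516.
θ₂ = 360° × 13/29.531 = 158.5°, f₂ = (1 − cos θ₂)/2 = 0.965.
Change = f₂ − f₁ = +0.449 → +45 percentage points.

+45 percentage points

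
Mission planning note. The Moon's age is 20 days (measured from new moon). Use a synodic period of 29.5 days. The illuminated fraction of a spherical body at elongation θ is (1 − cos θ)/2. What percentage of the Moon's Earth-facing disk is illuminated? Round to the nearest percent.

72%

Elongation θ = 360° × 20/29.5 ≈ 244.1°.
Illuminated fraction = (1 − cos 244.1°)/2 = (1 − (-0.437))/2 ≈ 0.719, so 72%.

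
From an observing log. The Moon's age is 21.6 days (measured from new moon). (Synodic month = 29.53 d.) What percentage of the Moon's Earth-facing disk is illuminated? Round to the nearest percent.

56%

Phase angle: θ = 360°·(21.6 d)/(29.53 d) = 263.3°.
Illuminated fraction = (1 − cos 263.3°)/2 = (1 − (-0.116))/2 ≈ 0.558, so 56%.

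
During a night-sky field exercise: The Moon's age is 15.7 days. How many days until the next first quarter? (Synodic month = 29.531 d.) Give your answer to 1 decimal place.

First quarter is 0.25 of the way through the cycle: age 0.25 × 29.531 = 7.383 d.
Already past this cycle's first quarter; the next is at 7.383 + 29.531 = 36.914 d, so 36.914 − 15.7 = 21.214 days.

21.2 days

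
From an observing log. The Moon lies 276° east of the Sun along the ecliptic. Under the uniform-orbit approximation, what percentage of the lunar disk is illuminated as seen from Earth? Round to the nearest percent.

45%

cos 276° = 0.105, so f = (1 − 0.105)/2 = 0.448, i.e. 45%.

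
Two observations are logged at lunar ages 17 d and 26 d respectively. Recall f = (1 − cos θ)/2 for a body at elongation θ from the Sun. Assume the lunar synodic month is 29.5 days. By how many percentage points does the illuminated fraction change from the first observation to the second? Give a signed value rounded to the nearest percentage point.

-81 pp

θ₁ = 360° × 17/29.5 = 207.5°, f₁ = (1 − cos θ₁)/2 = 0.944.
θ₂ = 360° × 26/29.5 = 317.3°, f₂ = (1 − cos θ₂)/2 = 0.133.
Change = f₂ − f₁ = -0.811 → -81 percentage points.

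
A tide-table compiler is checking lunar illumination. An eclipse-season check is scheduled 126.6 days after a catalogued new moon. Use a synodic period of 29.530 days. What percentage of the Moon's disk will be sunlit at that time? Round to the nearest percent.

Reduce mod P: 126.6 − 4×29.530 = 8.48 d into the current lunation.
Phase angle: θ = 360°·(8.48 d)/(29.530 d) = 103.4°.
Illuminated fraction = (1 − cos 103.4°)/2 = (1 − (-0.231))/2 ≈ 0.616, so 62%.

62%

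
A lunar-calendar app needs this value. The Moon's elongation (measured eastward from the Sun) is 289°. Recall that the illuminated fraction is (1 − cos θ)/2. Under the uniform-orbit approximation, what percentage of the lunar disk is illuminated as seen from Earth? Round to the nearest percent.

34%

cos 289° = 0.326, so f = (1 − 0.326)/2 = 0.337, i.e. 34%.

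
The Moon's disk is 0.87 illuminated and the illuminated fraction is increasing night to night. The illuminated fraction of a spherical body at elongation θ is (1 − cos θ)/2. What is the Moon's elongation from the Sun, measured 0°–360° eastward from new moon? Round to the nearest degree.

Invert f = (1 − cos θ)/2 to get cos θ = 1 − 2(0.87) = -0.740, hence θ₀ = arccos -0.740 = 137.7°.
Before full moon the principal value applies: θ = 137.7°.

138°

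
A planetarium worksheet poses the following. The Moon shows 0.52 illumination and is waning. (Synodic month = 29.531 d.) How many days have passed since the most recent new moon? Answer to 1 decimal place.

22.0 days

Invert f = (1 − cos θ)/2 to get cos θ = 1 − 2(0.52) = -0.040, hence θ₀ = arccos -0.040 = 92.3°.
A waning Moon lies in 180°–360°, so θ = 360° − 92.3° = 267.7°.
Age = 29.531 × 267.7°/360° ≈ 21.96 days.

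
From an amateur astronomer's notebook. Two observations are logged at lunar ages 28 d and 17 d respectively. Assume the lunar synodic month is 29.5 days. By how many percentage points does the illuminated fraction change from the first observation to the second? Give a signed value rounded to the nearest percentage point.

θ₁ = 360° × 28/29.5 = 341.7°, f₁ = (1 − cos θ₁)/2 = 0.025.
θ₂ = 360° × 17/29.5 = 207.5°, f₂ = (1 − cos θ₂)/2 = 0.944.
Change = f₂ − f₁ = +0.918 → +92 percentage points.

+92 percentage points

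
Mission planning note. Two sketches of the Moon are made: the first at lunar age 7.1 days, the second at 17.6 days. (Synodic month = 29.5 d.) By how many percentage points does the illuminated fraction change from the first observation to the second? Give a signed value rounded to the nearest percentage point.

+44 pp

First observation: θ = 360°·7.1/29.5 = 86.6°, so f = 0.471.
Second observation: θ = 214.8°, f = 0.911.
Δf = 0.911 − 0.471 = +0.440, i.e. +44 pp.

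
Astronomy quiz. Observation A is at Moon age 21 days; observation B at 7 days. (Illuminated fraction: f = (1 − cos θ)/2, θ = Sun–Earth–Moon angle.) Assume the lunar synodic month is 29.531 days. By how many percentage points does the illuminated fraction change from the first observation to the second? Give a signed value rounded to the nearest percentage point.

θ₁ = 360° × 21/29.531 = 256.0°, f₁ = (1 − cos θ₁)/2 = 0.621.
θ₂ = 360° × 7/29.531 = 85.3°, f₂ = (1 − cos θ₂)/2 = 0.459.
Change = f₂ − f₁ = -0.162 → -16 percentage points.

-16 percentage points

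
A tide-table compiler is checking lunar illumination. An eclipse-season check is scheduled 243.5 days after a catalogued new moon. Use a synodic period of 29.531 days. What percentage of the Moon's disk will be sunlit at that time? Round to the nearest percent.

49%

243.5 d spans 8 complete synodic months (8 × 29.531 = 236.25 d) plus 7.25 d.
The Moon has covered 7.25/29.531 of its cycle, so θ ≈ 360° × 7.25/29.531 = 88.4°.
With cos θ = 0.028, the lit fraction is (1 − 0.028)/2 ≈ 0.486, so 49%.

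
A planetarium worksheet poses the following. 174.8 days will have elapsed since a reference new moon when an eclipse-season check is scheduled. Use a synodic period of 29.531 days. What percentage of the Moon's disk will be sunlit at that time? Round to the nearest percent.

Reduce mod P: 174.8 − 5×29.531 = 27.15 d into the current lunation.
The Moon has covered 27.15/29.531 of its cycle, so θ ≈ 360° × 27.15/29.531 = 330.9°.
Illuminated fraction = (1 − cos 330.9°)/2 = (1 − 0.874)/2 ≈ 0.063, so 6%.

6%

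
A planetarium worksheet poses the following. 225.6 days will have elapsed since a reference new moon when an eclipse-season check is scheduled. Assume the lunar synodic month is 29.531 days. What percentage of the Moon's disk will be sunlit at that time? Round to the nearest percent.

225.6/29.531 = 7.639 lunations, so 7 complete cycles and 18.88 d into the next.
Phase angle: θ = 360°·(18.88 d)/(29.531 d) = 230.2°.
With cos θ = (-0.640), the lit fraction is (1 − (-0.640))/2 ≈ 0.820, so 82%.

82%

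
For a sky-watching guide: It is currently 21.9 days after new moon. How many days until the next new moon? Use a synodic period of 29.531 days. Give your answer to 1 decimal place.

One full lunation from the last new moon is 29.531 d; remaining = 29.531 − 21.9 = 7.631 d.

7.6 days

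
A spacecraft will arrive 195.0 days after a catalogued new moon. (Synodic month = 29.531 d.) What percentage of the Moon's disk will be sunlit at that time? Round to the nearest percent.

Reduce mod P: 195.0 − 6×29.531 = 17.81 d into the current lunation.
Phase angle: θ = 360°·(17.81 d)/(29.531 d) = 217.2°.
cos 217.2° = (-0.797), so f = (1 − (-0.797))/2 = 0.898, so 90%.

90%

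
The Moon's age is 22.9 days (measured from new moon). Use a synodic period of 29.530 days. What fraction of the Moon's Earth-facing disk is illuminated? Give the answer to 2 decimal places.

0.42

Elongation θ = 360° × 22.9/29.530 ≈ 279.2°.
cos 279.2° = 0.159, so f = (1 − 0.159)/2 = 0.420.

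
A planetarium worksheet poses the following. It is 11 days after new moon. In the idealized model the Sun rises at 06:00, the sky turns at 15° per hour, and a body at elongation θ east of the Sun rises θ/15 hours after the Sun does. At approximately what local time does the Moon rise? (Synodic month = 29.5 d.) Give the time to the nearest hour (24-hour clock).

15:00

The Moon has covered 11/29.5 of its cycle, so θ ≈ 360° × 11/29.5 = 134.2°.
Delay after the Sun = 134.2° / (15°/h) ≈ 8.95 h.
06:00 + 8.95 h ≈ 14:57 → 15:00 to the nearest hour.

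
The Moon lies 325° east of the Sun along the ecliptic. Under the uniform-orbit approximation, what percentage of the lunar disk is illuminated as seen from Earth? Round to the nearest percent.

f = (1 − cos 325°)/2 = (1 − 0.819)/2 ≈ 0.090, i.e. 9%.

9%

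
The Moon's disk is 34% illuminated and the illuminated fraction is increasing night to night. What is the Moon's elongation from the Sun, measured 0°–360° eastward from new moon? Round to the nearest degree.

71°

cos θ = 1 − 2f = 0.320, giving a principal value of 71.3°.
Waxing ⇒ before full, so θ = 71.3°.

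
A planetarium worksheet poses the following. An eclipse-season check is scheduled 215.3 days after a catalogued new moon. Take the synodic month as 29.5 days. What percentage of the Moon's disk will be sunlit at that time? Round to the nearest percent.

215.3/29.5 = 7.298 lunations, so 7 complete cycles and 8.80 d into the next.
Phase angle: θ = 360°·(8.80 d)/(29.5 d) = 107.4°.
With cos θ = (-0.299), the lit fraction is (1 − (-0.299))/2 ≈ 0.649, so 65%.

65%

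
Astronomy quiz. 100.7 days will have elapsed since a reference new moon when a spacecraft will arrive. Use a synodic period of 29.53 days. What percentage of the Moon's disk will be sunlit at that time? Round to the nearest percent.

92%

Reduce mod P: 100.7 − 3×29.53 = 12.11 d into the current lunation.
Elongation θ = 360° × 12.11/29.53 ≈ 147.6°.
Illuminated fraction = (1 − cos 147.6°)/2 = (1 − (-0.845))/2 ≈ 0.922, so 92%.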